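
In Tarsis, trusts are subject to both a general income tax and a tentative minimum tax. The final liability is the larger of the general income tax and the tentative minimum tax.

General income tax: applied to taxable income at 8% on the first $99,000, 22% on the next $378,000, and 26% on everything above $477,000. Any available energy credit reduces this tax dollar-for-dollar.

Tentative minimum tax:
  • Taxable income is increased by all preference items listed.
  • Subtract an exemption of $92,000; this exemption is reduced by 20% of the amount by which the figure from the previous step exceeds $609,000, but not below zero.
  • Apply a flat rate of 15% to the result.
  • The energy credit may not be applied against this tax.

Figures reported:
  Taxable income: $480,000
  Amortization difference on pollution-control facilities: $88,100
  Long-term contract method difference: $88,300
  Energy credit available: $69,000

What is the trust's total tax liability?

Tentative minimum tax:
  Adjusted income: $480,000 + $88,100 + $88,300 = $656,400
  Exemption: $92,000 − 20% × ($656,400 − $609,000) = $92,000 − $9,480 = $82,520
  Base: $656,400 − $82,520 = $573,880
  $573,880 × 15% = $86,082

General income tax:
  $99,000 × 8% = $7,920
  $378,000 × 22% = $83,160
  $3,000 × 26% = $780
  → $91,860
  Less energy credit $69,000 → $22,860

$86,082 > $22,860, so the tentative minimum tax is the binding amount.

$86,082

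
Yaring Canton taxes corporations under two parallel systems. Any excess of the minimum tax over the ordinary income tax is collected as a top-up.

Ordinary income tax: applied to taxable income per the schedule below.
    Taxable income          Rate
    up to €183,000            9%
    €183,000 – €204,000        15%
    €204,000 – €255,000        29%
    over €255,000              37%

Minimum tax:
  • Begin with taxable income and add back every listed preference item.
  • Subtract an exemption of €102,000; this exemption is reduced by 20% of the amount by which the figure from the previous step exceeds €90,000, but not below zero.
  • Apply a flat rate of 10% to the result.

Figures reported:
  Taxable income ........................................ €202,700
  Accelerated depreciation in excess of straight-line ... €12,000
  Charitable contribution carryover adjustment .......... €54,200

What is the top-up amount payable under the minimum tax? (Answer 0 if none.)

Minimum tax:
  Adjusted income: €202,700 + €12,000 + €54,200 = €268,900
  Exemption: €102,000 − 20% × (€268,900 − €90,000) = €102,000 − €35,780 = €66,220
  Base: €268,900 − €66,220 = €202,680
  €202,680 × 10% = €20,268

Ordinary income tax:
  €183,000 × 9% = €16,470
  €19,700 × 15% = €2,955
  → €19,425

Excess of minimum tax over ordinary income tax: €20,268 − €19,425 = €843.

€843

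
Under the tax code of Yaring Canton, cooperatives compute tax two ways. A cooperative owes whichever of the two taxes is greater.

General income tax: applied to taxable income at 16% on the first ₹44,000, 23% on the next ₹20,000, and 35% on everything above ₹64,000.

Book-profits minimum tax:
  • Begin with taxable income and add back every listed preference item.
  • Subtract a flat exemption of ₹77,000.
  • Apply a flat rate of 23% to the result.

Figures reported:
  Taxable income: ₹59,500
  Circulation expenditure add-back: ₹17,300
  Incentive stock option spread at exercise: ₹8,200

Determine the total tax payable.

₹10,605

Book-profits minimum tax:
  Adjusted income: ₹59,500 + ₹17,300 + ₹8,200 = ₹85,000
  Less exemption ₹77,000 → base ₹8,000
  ₹8,000 × 23% = ₹1,840

General income tax:
  ₹44,000 × 16% = ₹7,040
  ₹15,500 × 23% = ₹3,565
  → ₹10,605

₹10,605 > ₹1,840, so the general income tax governs.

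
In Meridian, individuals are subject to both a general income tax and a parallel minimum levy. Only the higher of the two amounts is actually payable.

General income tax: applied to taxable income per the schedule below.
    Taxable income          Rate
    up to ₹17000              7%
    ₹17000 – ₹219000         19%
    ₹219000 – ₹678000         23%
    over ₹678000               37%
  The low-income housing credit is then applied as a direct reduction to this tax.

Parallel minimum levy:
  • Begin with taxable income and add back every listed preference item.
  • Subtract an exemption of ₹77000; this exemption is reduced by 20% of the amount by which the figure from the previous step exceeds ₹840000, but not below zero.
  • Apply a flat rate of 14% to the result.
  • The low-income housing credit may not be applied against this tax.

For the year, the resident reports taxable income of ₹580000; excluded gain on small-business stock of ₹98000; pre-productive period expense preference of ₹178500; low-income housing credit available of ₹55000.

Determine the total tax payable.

₹109592

Parallel minimum levy:
  Adjusted income: ₹580000 + ₹98000 + ₹178500 = ₹856500
  Exemption: ₹77000 − 20% × (₹856500 − ₹840000) = ₹77000 − ₹3300 = ₹73700
  Base: ₹856500 − ₹73700 = ₹782800
  ₹782800 × 14% = ₹109592

General income tax:
  ₹17000 × 7% = ₹1190
  ₹202000 × 19% = ₹38380
  ₹361000 × 23% = ₹83030
  → ₹122600
  Less low-income housing credit ₹55000 → ₹67600

₹109592 > ₹67600, so the parallel minimum levy is the binding amount.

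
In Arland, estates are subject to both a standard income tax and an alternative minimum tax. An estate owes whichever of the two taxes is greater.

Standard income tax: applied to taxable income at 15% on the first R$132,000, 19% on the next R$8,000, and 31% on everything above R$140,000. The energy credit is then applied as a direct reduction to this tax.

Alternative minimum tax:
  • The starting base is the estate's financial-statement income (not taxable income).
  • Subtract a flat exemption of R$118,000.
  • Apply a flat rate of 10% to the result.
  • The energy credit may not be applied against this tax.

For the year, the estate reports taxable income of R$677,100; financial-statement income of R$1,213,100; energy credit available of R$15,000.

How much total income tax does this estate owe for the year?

Standard income tax:
  R$132,000 × 15% = R$19,800
  R$8,000 × 19% = R$1,520
  R$537,100 × 31% = R$166,501
  → R$187,821
  Less energy credit R$15,000 → R$172,821

Alternative minimum tax:
  Base (financial-statement income): R$1,213,100
  Less exemption R$118,000 → base R$1,095,100
  R$1,095,100 × 10% = R$109,510

R$172,821 > R$109,510, so the standard income tax governs.

R$172,821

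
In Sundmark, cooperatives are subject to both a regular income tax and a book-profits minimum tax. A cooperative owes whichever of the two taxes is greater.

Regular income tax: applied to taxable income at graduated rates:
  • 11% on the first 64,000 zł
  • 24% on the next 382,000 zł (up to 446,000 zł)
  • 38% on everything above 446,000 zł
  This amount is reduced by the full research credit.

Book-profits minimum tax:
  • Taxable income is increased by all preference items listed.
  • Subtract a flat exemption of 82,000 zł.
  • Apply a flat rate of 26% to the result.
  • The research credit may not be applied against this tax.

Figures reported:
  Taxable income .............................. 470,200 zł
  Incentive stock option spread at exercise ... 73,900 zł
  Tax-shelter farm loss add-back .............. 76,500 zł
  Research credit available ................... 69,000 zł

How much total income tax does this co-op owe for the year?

Book-profits minimum tax:
  Adjusted income: 470,200 zł + 73,900 zł + 76,500 zł = 620,600 zł
  Less exemption 82,000 zł → base 538,600 zł
  538,600 zł × 26% = 140,036 zł

Regular income tax:
  64,000 zł × 11% = 7,040 zł
  382,000 zł × 24% = 91,680 zł
  24,200 zł × 38% = 9,196 zł
  → 107,916 zł
  Less research credit 69,000 zł → 38,916 zł

140,036 zł > 38,916 zł, so the book-profits minimum tax is the binding amount.

140,036 zł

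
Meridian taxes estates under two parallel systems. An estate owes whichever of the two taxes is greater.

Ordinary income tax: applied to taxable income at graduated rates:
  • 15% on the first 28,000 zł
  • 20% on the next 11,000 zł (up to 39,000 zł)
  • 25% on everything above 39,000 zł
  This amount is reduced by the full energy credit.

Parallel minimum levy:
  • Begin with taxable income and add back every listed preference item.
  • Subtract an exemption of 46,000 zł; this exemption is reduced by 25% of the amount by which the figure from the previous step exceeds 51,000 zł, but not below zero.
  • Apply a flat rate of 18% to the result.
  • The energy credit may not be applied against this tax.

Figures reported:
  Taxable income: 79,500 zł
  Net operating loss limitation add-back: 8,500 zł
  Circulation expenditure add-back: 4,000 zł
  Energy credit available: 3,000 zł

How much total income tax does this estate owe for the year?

Parallel minimum levy:
  Adjusted income: 79,500 zł + 8,500 zł + 4,000 zł = 92,000 zł
  Exemption: 46,000 zł − 25% × (92,000 zł − 51,000 zł) = 46,000 zł − 10,250 zł = 35,750 zł
  Base: 92,000 zł − 35,750 zł = 56,250 zł
  56,250 zł × 18% = 10,125 zł

Ordinary income tax:
  28,000 zł × 15% = 4,200 zł
  11,000 zł × 20% = 2,200 zł
  40,500 zł × 25% = 10,125 zł
  → 16,525 zł
  Less energy credit 3,000 zł → 13,525 zł

13,525 zł > 10,125 zł, so the ordinary income tax governs.

13,525 zł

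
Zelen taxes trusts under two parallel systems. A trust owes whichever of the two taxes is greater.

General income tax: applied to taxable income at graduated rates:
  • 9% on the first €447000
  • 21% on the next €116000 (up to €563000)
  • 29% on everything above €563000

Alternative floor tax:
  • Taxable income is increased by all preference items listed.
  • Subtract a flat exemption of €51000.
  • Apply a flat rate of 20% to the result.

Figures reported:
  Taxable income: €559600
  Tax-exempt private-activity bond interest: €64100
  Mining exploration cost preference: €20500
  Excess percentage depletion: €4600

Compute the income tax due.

General income tax:
  €447000 × 9% = €40230
  €112600 × 21% = €23646
  → €63876

Alternative floor tax:
  Adjusted income: €559600 + €64100 + €20500 + €4600 = €648800
  Less exemption €51000 → base €597800
  €597800 × 20% = €119560

€119560 > €63876, so the alternative floor tax is the binding amount.

€119560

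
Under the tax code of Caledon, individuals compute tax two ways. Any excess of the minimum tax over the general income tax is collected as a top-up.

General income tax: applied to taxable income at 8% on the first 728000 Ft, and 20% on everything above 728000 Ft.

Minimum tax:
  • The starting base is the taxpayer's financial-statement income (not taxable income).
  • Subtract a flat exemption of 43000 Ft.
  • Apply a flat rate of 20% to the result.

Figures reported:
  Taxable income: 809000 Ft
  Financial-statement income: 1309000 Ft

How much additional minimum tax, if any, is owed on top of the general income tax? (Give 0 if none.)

Minimum tax:
  Base (financial-statement income): 1309000 Ft
  Less exemption 43000 Ft → base 1266000 Ft
  1266000 Ft × 20% = 253200 Ft

General income tax:
  728000 Ft × 8% = 58240 Ft
  81000 Ft × 20% = 16200 Ft
  → 74440 Ft

Excess of minimum tax over general income tax: 253200 Ft − 74440 Ft = 178760 Ft.

178760 Ft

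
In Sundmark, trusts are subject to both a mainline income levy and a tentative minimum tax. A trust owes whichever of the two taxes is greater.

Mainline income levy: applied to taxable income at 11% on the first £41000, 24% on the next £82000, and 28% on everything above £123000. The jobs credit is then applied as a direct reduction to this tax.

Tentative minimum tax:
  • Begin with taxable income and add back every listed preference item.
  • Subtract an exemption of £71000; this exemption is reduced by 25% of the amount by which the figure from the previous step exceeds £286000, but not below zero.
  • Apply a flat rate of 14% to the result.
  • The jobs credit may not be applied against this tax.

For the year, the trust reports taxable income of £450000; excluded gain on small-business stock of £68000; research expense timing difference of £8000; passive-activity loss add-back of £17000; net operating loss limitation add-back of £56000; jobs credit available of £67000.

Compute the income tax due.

£83860

Tentative minimum tax:
  Adjusted income: £450000 + £68000 + £8000 + £17000 + £56000 = £599000
  Exemption: 25% × (£599000 − £286000) = £78250 ≥ £71000, so the exemption is fully phased out
  Base: £599000 − £0 = £599000
  £599000 × 14% = £83860

Mainline income levy:
  £41000 × 11% = £4510
  £82000 × 24% = £19680
  £327000 × 28% = £91560
  → £115750
  Less jobs credit £67000 → £48750

£83860 > £48750, so the tentative minimum tax is the binding amount.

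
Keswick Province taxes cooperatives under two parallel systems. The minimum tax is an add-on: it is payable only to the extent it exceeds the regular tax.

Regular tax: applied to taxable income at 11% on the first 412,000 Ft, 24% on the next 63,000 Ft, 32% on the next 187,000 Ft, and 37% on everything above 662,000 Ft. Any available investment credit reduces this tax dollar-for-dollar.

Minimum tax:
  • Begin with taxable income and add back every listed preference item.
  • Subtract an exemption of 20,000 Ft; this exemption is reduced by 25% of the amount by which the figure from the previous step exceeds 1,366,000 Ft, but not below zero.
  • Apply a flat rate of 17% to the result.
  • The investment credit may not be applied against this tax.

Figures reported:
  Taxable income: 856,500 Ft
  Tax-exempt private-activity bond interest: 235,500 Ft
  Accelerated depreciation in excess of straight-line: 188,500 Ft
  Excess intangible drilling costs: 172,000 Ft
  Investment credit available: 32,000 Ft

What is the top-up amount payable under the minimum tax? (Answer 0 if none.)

86,680 Ft

Regular tax:
  412,000 Ft × 11% = 45,320 Ft
  63,000 Ft × 24% = 15,120 Ft
  187,000 Ft × 32% = 59,840 Ft
  194,500 Ft × 37% = 71,965 Ft
  → 192,245 Ft
  Less investment credit 32,000 Ft → 160,245 Ft

Minimum tax:
  Adjusted income: 856,500 Ft + 235,500 Ft + 188,500 Ft + 172,000 Ft = 1,452,500 Ft
  Exemption: 25% × (1,452,500 Ft − 1,366,000 Ft) = 21,625 Ft ≥ 20,000 Ft, so the exemption is fully phased out
  Base: 1,452,500 Ft − 0 Ft = 1,452,500 Ft
  1,452,500 Ft × 17% = 246,925 Ft

Excess of minimum tax over regular tax: 246,925 Ft − 160,245 Ft = 86,680 Ft.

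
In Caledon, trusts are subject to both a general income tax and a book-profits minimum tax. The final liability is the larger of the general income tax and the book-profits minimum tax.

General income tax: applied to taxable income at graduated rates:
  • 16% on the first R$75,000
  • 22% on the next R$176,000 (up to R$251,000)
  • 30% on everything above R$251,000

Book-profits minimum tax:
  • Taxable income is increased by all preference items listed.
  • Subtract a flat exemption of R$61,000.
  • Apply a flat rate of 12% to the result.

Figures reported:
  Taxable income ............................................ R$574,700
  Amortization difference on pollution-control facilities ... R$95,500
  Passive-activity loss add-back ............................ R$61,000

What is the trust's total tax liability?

R$147,830

General income tax:
  R$75,000 × 16% = R$12,000
  R$176,000 × 22% = R$38,720
  R$323,700 × 30% = R$97,110
  → R$147,830

Book-profits minimum tax:
  Adjusted income: R$574,700 + R$95,500 + R$61,000 = R$731,200
  Less exemption R$61,000 → base R$670,200
  R$670,200 × 12% = R$80,424

R$147,830 > R$80,424, so the general income tax governs.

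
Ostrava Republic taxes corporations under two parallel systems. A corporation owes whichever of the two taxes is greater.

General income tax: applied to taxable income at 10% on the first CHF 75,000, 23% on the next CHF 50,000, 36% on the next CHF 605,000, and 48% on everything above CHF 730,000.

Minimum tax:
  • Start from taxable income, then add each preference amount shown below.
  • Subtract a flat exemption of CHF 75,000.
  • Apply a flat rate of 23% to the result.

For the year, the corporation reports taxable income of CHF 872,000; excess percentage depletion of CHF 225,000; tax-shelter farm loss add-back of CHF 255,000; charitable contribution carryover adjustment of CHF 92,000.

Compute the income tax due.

CHF 314,870

General income tax:
  CHF 75,000 × 10% = CHF 7,500
  CHF 50,000 × 23% = CHF 11,500
  CHF 605,000 × 36% = CHF 217,800
  CHF 142,000 × 48% = CHF 68,160
  → CHF 304,960

Minimum tax:
  Adjusted income: CHF 872,000 + CHF 225,000 + CHF 255,000 + CHF 92,000 = CHF 1,444,000
  Less exemption CHF 75,000 → base CHF 1,369,000
  CHF 1,369,000 × 23% = CHF 314,870

CHF 314,870 > CHF 304,960, so the minimum tax is the binding amount.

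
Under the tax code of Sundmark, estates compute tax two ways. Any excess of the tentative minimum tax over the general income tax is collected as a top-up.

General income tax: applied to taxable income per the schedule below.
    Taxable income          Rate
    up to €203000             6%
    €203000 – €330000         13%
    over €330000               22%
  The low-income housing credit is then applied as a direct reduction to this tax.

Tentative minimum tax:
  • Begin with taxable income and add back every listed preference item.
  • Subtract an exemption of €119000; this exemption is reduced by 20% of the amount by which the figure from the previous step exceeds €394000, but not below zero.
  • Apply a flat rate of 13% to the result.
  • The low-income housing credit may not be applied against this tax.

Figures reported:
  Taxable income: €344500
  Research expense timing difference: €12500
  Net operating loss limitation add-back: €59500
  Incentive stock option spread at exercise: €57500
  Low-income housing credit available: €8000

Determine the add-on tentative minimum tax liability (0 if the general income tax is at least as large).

General income tax:
  €203000 × 6% = €12180
  €127000 × 13% = €16510
  €14500 × 22% = €3190
  → €31880
  Less low-income housing credit €8000 → €23880

Tentative minimum tax:
  Adjusted income: €344500 + €12500 + €59500 + €57500 = €474000
  Exemption: €119000 − 20% × (€474000 − €394000) = €119000 − €16000 = €103000
  Base: €474000 − €103000 = €371000
  €371000 × 13% = €48230

Excess of tentative minimum tax over general income tax: €48230 − €23880 = €24350.

€24350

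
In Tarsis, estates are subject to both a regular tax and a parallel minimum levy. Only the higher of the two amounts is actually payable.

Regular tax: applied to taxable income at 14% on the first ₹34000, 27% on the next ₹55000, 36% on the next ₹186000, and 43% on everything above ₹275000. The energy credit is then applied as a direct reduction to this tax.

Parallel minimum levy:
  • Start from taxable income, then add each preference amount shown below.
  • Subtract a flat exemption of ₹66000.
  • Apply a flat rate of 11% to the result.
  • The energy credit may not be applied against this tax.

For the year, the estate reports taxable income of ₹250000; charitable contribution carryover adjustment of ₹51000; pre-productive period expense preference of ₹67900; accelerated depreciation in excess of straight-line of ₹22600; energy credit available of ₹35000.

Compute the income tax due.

₹42570

Regular tax:
  ₹34000 × 14% = ₹4760
  ₹55000 × 27% = ₹14850
  ₹161000 × 36% = ₹57960
  → ₹77570
  Less energy credit ₹35000 → ₹42570

Parallel minimum levy:
  Adjusted income: ₹250000 + ₹51000 + ₹67900 + ₹22600 = ₹391500
  Less exemption ₹66000 → base ₹325500
  ₹325500 × 11% = ₹35805

₹42570 > ₹35805, so the regular tax governs.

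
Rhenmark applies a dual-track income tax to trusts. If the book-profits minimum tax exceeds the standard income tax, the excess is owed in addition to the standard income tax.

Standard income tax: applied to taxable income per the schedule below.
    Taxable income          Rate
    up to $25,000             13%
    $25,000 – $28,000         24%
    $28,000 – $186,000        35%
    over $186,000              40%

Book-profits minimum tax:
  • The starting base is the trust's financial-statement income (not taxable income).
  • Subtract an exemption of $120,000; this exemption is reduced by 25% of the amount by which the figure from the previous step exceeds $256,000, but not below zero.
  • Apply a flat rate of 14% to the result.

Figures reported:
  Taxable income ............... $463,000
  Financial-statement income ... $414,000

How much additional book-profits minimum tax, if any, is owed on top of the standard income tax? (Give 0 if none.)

Standard income tax:
  $25,000 × 13% = $3,250
  $3,000 × 24% = $720
  $158,000 × 35% = $55,300
  $277,000 × 40% = $110,800
  → $170,070

Book-profits minimum tax:
  Base (financial-statement income): $414,000
  Exemption: $120,000 − 25% × ($414,000 − $256,000) = $120,000 − $39,500 = $80,500
  Base: $414,000 − $80,500 = $333,500
  $333,500 × 14% = $46,690

$46,690 ≤ $170,070, so no add-on is due.

$0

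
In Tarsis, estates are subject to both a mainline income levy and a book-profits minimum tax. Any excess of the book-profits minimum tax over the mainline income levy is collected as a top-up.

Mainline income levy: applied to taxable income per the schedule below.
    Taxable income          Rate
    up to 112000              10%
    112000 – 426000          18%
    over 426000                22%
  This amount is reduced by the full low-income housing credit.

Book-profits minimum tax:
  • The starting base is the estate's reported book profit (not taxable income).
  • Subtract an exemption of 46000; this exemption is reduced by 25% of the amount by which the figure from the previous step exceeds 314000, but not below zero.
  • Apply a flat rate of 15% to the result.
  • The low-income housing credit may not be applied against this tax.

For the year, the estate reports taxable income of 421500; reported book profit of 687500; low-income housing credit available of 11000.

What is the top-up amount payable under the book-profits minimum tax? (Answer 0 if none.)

47215

Book-profits minimum tax:
  Base (reported book profit): 687500
  Exemption: 25% × (687500 − 314000) = 93375 ≥ 46000, so the exemption is fully phased out
  Base: 687500 − 0 = 687500
  687500 × 15% = 103125

Mainline income levy:
  112000 × 10% = 11200
  309500 × 18% = 55710
  → 66910
  Less low-income housing credit 11000 → 55910

Excess of book-profits minimum tax over mainline income levy: 103125 − 55910 = 47215.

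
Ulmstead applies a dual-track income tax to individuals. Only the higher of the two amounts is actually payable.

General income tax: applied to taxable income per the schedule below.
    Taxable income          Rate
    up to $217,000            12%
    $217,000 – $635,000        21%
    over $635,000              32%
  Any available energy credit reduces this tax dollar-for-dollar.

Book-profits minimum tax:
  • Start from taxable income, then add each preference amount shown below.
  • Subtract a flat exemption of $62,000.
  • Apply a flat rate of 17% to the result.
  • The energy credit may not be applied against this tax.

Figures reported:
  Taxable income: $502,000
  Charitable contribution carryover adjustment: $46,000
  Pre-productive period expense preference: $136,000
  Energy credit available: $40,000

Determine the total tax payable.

Book-profits minimum tax:
  Adjusted income: $502,000 + $46,000 + $136,000 = $684,000
  Less exemption $62,000 → base $622,000
  $622,000 × 17% = $105,740

General income tax:
  $217,000 × 12% = $26,040
  $285,000 × 21% = $59,850
  → $85,890
  Less energy credit $40,000 → $45,890

$105,740 > $45,890, so the book-profits minimum tax is the binding amount.

$105,740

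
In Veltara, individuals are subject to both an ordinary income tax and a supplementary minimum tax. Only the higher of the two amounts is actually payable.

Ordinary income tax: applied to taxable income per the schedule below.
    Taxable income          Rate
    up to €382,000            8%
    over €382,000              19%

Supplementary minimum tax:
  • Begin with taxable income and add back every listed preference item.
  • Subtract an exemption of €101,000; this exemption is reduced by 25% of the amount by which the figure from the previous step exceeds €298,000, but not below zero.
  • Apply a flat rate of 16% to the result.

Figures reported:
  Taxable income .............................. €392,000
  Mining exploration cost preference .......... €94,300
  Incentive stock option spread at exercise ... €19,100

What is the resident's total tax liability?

Ordinary income tax:
  €382,000 × 8% = €30,560
  €10,000 × 19% = €1,900
  → €32,460

Supplementary minimum tax:
  Adjusted income: €392,000 + €94,300 + €19,100 = €505,400
  Exemption: €101,000 − 25% × (€505,400 − €298,000) = €101,000 − €51,850 = €49,150
  Base: €505,400 − €49,150 = €456,250
  €456,250 × 16% = €73,000

€73,000 > €32,460, so the supplementary minimum tax is the binding amount.

€73,000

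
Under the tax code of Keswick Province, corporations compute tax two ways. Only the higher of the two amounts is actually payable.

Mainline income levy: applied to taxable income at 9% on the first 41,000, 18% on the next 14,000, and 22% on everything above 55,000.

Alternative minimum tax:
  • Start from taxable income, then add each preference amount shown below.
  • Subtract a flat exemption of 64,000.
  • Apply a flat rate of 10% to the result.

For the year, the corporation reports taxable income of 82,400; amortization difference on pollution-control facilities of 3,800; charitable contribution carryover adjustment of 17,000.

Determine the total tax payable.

12,238

Mainline income levy:
  41,000 × 9% = 3,690
  14,000 × 18% = 2,520
  27,400 × 22% = 6,028
  → 12,238

Alternative minimum tax:
  Adjusted income: 82,400 + 3,800 + 17,000 = 103,200
  Less exemption 64,000 → base 39,200
  39,200 × 10% = 3,920

12,238 > 3,920, so the mainline income levy governs.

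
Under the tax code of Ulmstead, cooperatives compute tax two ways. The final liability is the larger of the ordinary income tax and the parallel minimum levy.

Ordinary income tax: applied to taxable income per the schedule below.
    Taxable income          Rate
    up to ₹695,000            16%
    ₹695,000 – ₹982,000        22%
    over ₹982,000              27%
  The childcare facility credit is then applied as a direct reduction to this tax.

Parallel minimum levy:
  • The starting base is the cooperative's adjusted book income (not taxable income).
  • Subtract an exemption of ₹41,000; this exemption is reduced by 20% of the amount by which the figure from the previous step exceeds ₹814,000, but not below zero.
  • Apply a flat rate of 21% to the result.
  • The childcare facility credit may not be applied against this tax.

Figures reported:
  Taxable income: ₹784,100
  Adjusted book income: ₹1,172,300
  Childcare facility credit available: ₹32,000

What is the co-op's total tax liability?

₹246,183

Parallel minimum levy:
  Base (adjusted book income): ₹1,172,300
  Exemption: 20% × (₹1,172,300 − ₹814,000) = ₹71,660 ≥ ₹41,000, so the exemption is fully phased out
  Base: ₹1,172,300 − ₹0 = ₹1,172,300
  ₹1,172,300 × 21% = ₹246,183

Ordinary income tax:
  ₹695,000 × 16% = ₹111,200
  ₹89,100 × 22% = ₹19,602
  → ₹130,802
  Less childcare facility credit ₹32,000 → ₹98,802

₹246,183 > ₹98,802, so the parallel minimum levy is the binding amount.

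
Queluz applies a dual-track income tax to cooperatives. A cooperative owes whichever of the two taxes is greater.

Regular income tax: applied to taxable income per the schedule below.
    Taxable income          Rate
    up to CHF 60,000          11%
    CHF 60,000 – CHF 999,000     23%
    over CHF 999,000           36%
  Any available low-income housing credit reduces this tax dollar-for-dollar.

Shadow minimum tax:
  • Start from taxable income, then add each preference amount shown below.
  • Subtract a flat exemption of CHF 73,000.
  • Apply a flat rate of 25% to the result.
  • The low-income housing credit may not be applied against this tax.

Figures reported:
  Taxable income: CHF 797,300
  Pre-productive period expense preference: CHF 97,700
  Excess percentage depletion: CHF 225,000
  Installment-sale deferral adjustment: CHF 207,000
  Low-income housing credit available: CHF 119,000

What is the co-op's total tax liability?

Regular income tax:
  CHF 60,000 × 11% = CHF 6,600
  CHF 737,300 × 23% = CHF 169,579
  → CHF 176,179
  Less low-income housing credit CHF 119,000 → CHF 57,179

Shadow minimum tax:
  Adjusted income: CHF 797,300 + CHF 97,700 + CHF 225,000 + CHF 207,000 = CHF 1,327,000
  Less exemption CHF 73,000 → base CHF 1,254,000
  CHF 1,254,000 × 25% = CHF 313,500

CHF 313,500 > CHF 57,179, so the shadow minimum tax is the binding amount.

CHF 313,500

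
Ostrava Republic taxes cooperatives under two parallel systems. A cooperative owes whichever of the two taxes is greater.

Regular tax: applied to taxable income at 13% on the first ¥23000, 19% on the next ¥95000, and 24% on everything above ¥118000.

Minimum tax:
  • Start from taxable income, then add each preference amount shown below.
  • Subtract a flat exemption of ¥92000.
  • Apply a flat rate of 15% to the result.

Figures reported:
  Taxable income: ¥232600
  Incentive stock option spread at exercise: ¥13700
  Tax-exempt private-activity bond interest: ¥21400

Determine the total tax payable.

Regular tax:
  ¥23000 × 13% = ¥2990
  ¥95000 × 19% = ¥18050
  ¥114600 × 24% = ¥27504
  → ¥48544

Minimum tax:
  Adjusted income: ¥232600 + ¥13700 + ¥21400 = ¥267700
  Less exemption ¥92000 → base ¥175700
  ¥175700 × 15% = ¥26355

¥48544 > ¥26355, so the regular tax governs.

¥48544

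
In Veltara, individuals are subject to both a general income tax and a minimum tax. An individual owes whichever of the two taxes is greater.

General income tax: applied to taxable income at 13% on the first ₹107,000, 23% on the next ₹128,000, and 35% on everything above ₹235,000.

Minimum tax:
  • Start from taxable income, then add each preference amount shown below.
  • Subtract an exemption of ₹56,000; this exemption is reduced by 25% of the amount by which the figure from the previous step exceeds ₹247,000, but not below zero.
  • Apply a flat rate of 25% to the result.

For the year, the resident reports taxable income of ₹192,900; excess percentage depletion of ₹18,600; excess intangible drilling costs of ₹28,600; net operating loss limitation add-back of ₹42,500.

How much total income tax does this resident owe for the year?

₹58,875

General income tax:
  ₹107,000 × 13% = ₹13,910
  ₹85,900 × 23% = ₹19,757
  → ₹33,667

Minimum tax:
  Adjusted income: ₹192,900 + ₹18,600 + ₹28,600 + ₹42,500 = ₹282,600
  Exemption: ₹56,000 − 25% × (₹282,600 − ₹247,000) = ₹56,000 − ₹8,900 = ₹47,100
  Base: ₹282,600 − ₹47,100 = ₹235,500
  ₹235,500 × 25% = ₹58,875

₹58,875 > ₹33,667, so the minimum tax is the binding amount.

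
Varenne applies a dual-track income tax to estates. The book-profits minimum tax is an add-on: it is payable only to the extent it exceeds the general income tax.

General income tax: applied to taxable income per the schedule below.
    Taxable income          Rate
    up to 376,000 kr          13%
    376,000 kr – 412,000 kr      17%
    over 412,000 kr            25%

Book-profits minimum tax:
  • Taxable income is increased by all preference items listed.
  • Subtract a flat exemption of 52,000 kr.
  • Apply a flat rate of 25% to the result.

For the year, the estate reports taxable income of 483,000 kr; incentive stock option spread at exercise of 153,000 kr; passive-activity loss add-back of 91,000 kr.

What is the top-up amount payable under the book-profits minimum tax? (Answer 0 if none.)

96,000 kr

Book-profits minimum tax:
  Adjusted income: 483,000 kr + 153,000 kr + 91,000 kr = 727,000 kr
  Less exemption 52,000 kr → base 675,000 kr
  675,000 kr × 25% = 168,750 kr

General income tax:
  376,000 kr × 13% = 48,880 kr
  36,000 kr × 17% = 6,120 kr
  71,000 kr × 25% = 17,750 kr
  → 72,750 kr

Excess of book-profits minimum tax over general income tax: 168,750 kr − 72,750 kr = 96,000 kr.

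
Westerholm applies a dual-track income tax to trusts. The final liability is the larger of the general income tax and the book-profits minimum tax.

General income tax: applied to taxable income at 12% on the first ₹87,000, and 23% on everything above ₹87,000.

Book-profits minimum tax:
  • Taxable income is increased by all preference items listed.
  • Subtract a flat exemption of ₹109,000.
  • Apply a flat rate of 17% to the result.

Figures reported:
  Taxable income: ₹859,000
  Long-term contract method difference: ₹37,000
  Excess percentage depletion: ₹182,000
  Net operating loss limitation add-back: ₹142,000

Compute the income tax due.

Book-profits minimum tax:
  Adjusted income: ₹859,000 + ₹37,000 + ₹182,000 + ₹142,000 = ₹1,220,000
  Less exemption ₹109,000 → base ₹1,111,000
  ₹1,111,000 × 17% = ₹188,870

General income tax:
  ₹87,000 × 12% = ₹10,440
  ₹772,000 × 23% = ₹177,560
  → ₹188,000

₹188,870 > ₹188,000, so the book-profits minimum tax is the binding amount.

₹188,870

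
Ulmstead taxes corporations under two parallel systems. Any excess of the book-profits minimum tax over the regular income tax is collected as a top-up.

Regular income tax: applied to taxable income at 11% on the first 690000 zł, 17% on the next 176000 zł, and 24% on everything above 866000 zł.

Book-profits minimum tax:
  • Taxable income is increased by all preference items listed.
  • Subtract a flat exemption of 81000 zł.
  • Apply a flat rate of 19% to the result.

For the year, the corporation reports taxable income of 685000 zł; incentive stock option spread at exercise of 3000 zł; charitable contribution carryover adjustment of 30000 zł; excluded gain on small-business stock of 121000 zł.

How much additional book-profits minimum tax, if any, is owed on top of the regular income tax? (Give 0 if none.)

68670 zł

Book-profits minimum tax:
  Adjusted income: 685000 zł + 3000 zł + 30000 zł + 121000 zł = 839000 zł
  Less exemption 81000 zł → base 758000 zł
  758000 zł × 19% = 144020 zł

Regular income tax:
  685000 zł × 11% = 75350 zł

Excess of book-profits minimum tax over regular income tax: 144020 zł − 75350 zł = 68670 zł.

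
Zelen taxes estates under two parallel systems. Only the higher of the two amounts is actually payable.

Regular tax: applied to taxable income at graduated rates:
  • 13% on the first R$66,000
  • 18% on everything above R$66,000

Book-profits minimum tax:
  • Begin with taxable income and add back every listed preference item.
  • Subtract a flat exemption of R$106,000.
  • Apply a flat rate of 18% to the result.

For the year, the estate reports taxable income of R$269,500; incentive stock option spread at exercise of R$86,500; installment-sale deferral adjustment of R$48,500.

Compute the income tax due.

Book-profits minimum tax:
  Adjusted income: R$269,500 + R$86,500 + R$48,500 = R$404,500
  Less exemption R$106,000 → base R$298,500
  R$298,500 × 18% = R$53,730

Regular tax:
  R$66,000 × 13% = R$8,580
  R$203,500 × 18% = R$36,630
  → R$45,210

R$53,730 > R$45,210, so the book-profits minimum tax is the binding amount.

R$53,730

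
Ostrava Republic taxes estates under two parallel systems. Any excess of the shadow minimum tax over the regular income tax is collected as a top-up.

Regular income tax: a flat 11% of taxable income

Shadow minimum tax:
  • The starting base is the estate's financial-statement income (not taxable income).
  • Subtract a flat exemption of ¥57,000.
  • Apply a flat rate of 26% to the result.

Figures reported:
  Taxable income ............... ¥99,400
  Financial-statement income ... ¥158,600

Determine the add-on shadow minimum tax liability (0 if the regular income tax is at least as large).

¥15,482

Shadow minimum tax:
  Base (financial-statement income): ¥158,600
  Less exemption ¥57,000 → base ¥101,600
  ¥101,600 × 26% = ¥26,416

Regular income tax:
  ¥99,400 × 11% = ¥10,934

Excess of shadow minimum tax over regular income tax: ¥26,416 − ¥10,934 = ¥15,482.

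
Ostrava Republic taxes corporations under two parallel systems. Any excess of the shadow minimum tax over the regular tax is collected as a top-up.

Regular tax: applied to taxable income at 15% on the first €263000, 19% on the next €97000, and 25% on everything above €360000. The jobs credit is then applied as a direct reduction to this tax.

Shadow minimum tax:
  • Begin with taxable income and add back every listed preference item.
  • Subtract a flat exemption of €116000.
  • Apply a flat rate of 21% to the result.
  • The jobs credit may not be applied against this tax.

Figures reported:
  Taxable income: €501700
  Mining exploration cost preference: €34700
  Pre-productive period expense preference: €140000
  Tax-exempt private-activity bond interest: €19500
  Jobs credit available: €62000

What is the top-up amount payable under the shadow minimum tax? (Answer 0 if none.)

Shadow minimum tax:
  Adjusted income: €501700 + €34700 + €140000 + €19500 = €695900
  Less exemption €116000 → base €579900
  €579900 × 21% = €121779

Regular tax:
  €263000 × 15% = €39450
  €97000 × 19% = €18430
  €141700 × 25% = €35425
  → €93305
  Less jobs credit €62000 → €31305

Excess of shadow minimum tax over regular tax: €121779 − €31305 = €90474.

€90474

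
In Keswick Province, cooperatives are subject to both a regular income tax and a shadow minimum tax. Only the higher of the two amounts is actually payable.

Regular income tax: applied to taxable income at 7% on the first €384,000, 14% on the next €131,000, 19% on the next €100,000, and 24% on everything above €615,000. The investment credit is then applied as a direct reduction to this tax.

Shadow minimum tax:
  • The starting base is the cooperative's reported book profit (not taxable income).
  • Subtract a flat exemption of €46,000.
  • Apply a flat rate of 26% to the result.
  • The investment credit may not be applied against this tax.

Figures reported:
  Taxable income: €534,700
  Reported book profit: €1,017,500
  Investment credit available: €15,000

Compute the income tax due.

Shadow minimum tax:
  Base (reported book profit): €1,017,500
  Less exemption €46,000 → base €971,500
  €971,500 × 26% = €252,590

Regular income tax:
  €384,000 × 7% = €26,880
  €131,000 × 14% = €18,340
  €19,700 × 19% = €3,743
  → €48,963
  Less investment credit €15,000 → €33,963

€252,590 > €33,963, so the shadow minimum tax is the binding amount.

€252,590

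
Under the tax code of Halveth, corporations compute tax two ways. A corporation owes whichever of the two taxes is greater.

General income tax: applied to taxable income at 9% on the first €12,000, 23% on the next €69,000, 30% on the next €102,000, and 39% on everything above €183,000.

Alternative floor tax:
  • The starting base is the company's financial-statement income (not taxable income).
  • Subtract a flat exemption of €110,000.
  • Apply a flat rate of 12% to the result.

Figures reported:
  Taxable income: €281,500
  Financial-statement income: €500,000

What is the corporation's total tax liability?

Alternative floor tax:
  Base (financial-statement income): €500,000
  Less exemption €110,000 → base €390,000
  €390,000 × 12% = €46,800

General income tax:
  €12,000 × 9% = €1,080
  €69,000 × 23% = €15,870
  €102,000 × 30% = €30,600
  €98,500 × 39% = €38,415
  → €85,965

€85,965 > €46,800, so the general income tax governs.

€85,965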